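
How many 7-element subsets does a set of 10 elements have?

C(10,7) = C(10,3) by symmetry.
C(10,3) = (10·9·8) / 3! = 720 / 6 = 120.

120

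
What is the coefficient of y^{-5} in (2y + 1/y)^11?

General term: C(11,j)·(2y)^j·(1/y)^(11-j), with y-exponent 1j − 1(11−j) = 2j − 11.
Set 2j − 11 = -5: j = 3.
C(11,3) = 165; 2^3 = 8; 1^8 = 1.
Coefficient = 165 · 8 · 1 = 1320.

1320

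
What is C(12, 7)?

792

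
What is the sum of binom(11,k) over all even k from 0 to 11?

1024

Even-k terms of row 11 sum to 2^10 = 1024.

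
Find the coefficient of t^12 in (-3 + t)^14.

819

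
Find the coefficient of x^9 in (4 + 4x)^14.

537407782912

The general term is C(14,j)·(4)^j·(4x)^(14-j); the x^9 term has j = 5.
C(14,5) = 2002.
Coefficient = C(14,5) · 4^5 · 4^9 = 2002 · 1024 · 262144 = 537407782912.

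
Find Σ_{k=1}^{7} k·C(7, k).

448

Since k·C(7,k) = 7·C(6,k−1), the sum is 7·2^6 = 7·64 = 448.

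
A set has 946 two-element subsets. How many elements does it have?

44

n(n−1)/2 = 946 ⇒ n(n−1) = 1892. Since 44·43 = 1892, n = 44.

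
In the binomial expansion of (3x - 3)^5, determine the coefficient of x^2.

-2430

The general term is C(5,j)·(3x)^j·(-3)^(5-j); the x^2 term has j = 2.
C(5,2) = 10.
Coefficient = C(5,2) · 3^2 · (-3)^3 = 10 · 9 · (-27) = -2430.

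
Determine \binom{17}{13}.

2380

C(17,13) = C(17,4) by symmetry.
C(17,4) = (17·16·15·14) / 4! = 57120 / 24 = 2380.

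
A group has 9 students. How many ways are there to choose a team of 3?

84

This is C(9,3) = 84.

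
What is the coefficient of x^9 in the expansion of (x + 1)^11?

The general term is C(11,j)·(x)^j·(1)^(11-j); the x^9 term has j = 9.
C(11,9) = 55.
Coefficient = C(11,9) = 55.

55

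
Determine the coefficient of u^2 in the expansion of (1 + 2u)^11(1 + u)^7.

395

Coefficient of u^2 = Σ_{j} C(11,j)·2^j·C(7,2-j)·1^(2-j) for j from 0 to 2.
= 21 + 154 + 220 = 395.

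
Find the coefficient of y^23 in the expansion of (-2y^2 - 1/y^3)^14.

114688

General term: C(14,j)·(-2y^2)^j·(-1/y^3)^(14-j), with y-exponent 2j − 3(14−j) = 5j − 42.
Set 5j − 42 = 23: j = 13.
C(14,13) = 14; (-2)^13 = -8192; (-1)^1 = -1.
Coefficient = 14 · (-8192) · (-1) = 114688.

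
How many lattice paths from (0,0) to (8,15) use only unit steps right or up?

490314

Each path is a sequence of 23 steps with 8 rights: C(23,8) = 490314.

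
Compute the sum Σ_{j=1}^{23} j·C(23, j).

Differentiating (1+x)^23 and setting x=1: Σ j·C(23,j) = 23·2^22 = 96468992.

96468992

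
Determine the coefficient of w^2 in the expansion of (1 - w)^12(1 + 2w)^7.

-18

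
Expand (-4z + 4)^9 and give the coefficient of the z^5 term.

-33030144

The general term is C(9,j)·(-4z)^j·(4)^(9-j); the z^5 term has j = 5.
C(9,5) = 126.
Coefficient = C(9,5) · (-4)^5 · 4^4 = 126 · (-1024) · 256 = -33030144.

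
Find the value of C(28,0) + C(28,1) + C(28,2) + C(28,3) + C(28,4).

1 + 28 + 378 + 3276 + 20475 = 24158.

24158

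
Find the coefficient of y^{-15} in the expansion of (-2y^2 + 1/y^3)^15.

320320

General term: C(15,j)·(-2y^2)^j·(1/y^3)^(15-j), with y-exponent 2j − 3(15−j) = 5j − 45.
Set 5j − 45 = -15: j = 6.
C(15,6) = 5005; (-2)^6 = 64; 1^9 = 1.
Coefficient = 5005 · 64 · 1 = 320320.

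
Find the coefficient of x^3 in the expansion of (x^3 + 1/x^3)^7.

35

General term: C(7,j)·(x^3)^j·(1/x^3)^(7-j), with x-exponent 3j − 3(7−j) = 6j − 21.
Set 6j − 21 = 3: j = 4.
C(7,4) = 35; 1^4 = 1; 1^3 = 1.
Coefficient = 35 · 1 · 1 = 35.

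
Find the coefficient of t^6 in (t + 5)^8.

The general term is C(8,j)·(t)^j·(5)^(8-j); the t^6 term has j = 6.
C(8,6) = 28.
Coefficient = C(8,6) · 5^2 = 28 · 25 = 700.

700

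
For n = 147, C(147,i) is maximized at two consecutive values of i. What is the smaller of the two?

For odd n = 147, C(147,i) peaks at i = (n−1)/2 and (n+1)/2; the smaller is 73.

73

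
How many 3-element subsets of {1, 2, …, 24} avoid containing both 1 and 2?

All 3-subsets: C(24,3) = 2024. Those containing both fixed elements: C(22,1) = 22.
2024 − 22 = 2002.

2002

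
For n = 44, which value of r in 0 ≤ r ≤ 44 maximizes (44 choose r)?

C(44,r) is maximized at r = 44/2 = 22.

22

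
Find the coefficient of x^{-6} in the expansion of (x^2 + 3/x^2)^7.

General term: C(7,j)·(x^2)^j·(3/x^2)^(7-j), with x-exponent 2j − 2(7−j) = 4j − 14.
Set 4j − 14 = -6: j = 2.
C(7,2) = 21; 1^2 = 1; 3^5 = 243.
Coefficient = 21 · 1 · 243 = 5103.

5103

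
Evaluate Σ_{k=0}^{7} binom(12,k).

1 + 12 + 66 + 220 + 495 + 792 + 924 + 792 = 3302.

3302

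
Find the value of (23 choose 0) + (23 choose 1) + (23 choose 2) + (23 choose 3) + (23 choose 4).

1 + 23 + 253 + 1771 + 8855 = 10903.

10903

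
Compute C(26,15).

7726160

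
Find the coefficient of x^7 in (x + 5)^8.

The general term is C(8,j)·(x)^j·(5)^(8-j); the x^7 term has j = 7.
C(8,7) = 8.
Coefficient = C(8,7) · 5^1 = 8 · 5 = 40.

40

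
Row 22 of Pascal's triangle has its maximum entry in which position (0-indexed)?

11

C(22,j) is maximized at j = 22/2 = 11.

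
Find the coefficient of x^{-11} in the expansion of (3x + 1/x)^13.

39

General term: C(13,j)·(3x)^j·(1/x)^(13-j), with x-exponent 1j − 1(13−j) = 2j − 13.
Set 2j − 13 = -11: j = 1.
C(13,1) = 13; 3^1 = 3; 1^12 = 1.
Coefficient = 13 · 3 · 1 = 39.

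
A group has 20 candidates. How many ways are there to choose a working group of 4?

This is C(20,4) = 4845.

4845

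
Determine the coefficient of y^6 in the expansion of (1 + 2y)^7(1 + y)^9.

62608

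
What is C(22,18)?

7315

C(22,18) = C(22,4) by symmetry.
C(22,4) = (22·21·20·19) / 4! = 175560 / 24 = 7315.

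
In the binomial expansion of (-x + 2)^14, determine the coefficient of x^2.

372736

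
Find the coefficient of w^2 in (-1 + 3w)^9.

-324

The general term is C(9,j)·(-1)^j·(3w)^(9-j); the w^2 term has j = 7.
C(9,7) = 36.
Coefficient = C(9,7) · (-1)^7 · 3^2 = 36 · (-1) · 9 = -324.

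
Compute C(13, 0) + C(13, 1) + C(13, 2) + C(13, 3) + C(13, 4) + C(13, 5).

1 + 13 + 78 + 286 + 715 + 1287 = 2380.

2380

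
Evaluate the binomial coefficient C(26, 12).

9657700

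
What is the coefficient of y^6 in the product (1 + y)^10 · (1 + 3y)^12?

Coefficient of y^6 = Σ_{j} C(10,j)·1^j·C(12,6-j)·3^(6-j) for j from 0 to 6.
= 673596 + 1924560 + 1804275 + 712800 + 124740 + 9072 + 210 = 5249253.

5249253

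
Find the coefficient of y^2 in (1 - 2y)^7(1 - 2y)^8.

Coefficient of y^2 = Σ_{j} C(7,j)·(-2)^j·C(8,2-j)·(-2)^(2-j) for j from 0 to 2.
= 112 + 224 + 84 = 420.

420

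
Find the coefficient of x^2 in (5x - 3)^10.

The general term is C(10,j)·(5x)^j·(-3)^(10-j); the x^2 term has j = 2.
C(10,2) = 45.
Coefficient = C(10,2) · 5^2 · (-3)^8 = 45 · 25 · 6561 = 7381125.

7381125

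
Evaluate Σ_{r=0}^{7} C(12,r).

3302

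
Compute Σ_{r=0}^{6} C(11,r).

1 + 11 + 55 + 165 + 330 + 462 + 462 = 1486.

1486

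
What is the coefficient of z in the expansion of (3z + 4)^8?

393216

The general term is C(8,j)·(3z)^j·(4)^(8-j); the z^1 term has j = 1.
C(8,1) = 8.
Coefficient = C(8,1) · 3^1 · 4^7 = 8 · 3 · 16384 = 393216.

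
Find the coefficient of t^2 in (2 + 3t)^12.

The general term is C(12,j)·(2)^j·(3t)^(12-j); the t^2 term has j = 10.
C(12,10) = 66.
Coefficient = C(12,10) · 2^10 · 3^2 = 66 · 1024 · 9 = 608256.

608256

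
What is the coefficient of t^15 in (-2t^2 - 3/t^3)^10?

General term: C(10,j)·(-2t^2)^j·(-3/t^3)^(10-j), with t-exponent 2j − 3(10−j) = 5j − 30.
Set 5j − 30 = 15: j = 9.
C(10,9) = 10; (-2)^9 = -512; (-3)^1 = -3.
Coefficient = 10 · (-512) · (-3) = 15360.

15360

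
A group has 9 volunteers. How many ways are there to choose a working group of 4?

126

This is C(9,4) = 126.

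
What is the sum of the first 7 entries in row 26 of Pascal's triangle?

1 + 26 + 325 + 2600 + 14950 + 65780 + 230230 = 313912.

313912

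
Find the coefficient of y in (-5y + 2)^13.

-266240

The general term is C(13,j)·(-5y)^j·(2)^(13-j); the y^1 term has j = 1.
C(13,1) = 13.
Coefficient = C(13,1) · (-5)^1 · 2^12 = 13 · (-5) · 4096 = -266240.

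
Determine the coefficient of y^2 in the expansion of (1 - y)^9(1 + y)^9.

-9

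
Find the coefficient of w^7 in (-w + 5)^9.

The general term is C(9,j)·(-w)^j·(5)^(9-j); the w^7 term has j = 7.
C(9,7) = 36.
Coefficient = C(9,7) · (-1)^7 · 5^2 = 36 · (-1) · 25 = -900.

-900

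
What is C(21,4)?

5985

C(21,4) = (21·20·19·18) / 4! = 143640 / 24 = 5985.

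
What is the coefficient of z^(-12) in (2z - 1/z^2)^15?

General term: C(15,j)·(2z)^j·(-1/z^2)^(15-j), with z-exponent 1j − 2(15−j) = 3j − 30.
Set 3j − 30 = -12: j = 6.
C(15,6) = 5005; 2^6 = 64; (-1)^9 = -1.
Coefficient = 5005 · 64 · (-1) = -320320.

-320320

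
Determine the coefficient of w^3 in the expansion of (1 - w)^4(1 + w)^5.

-4

Coefficient of w^3 = Σ_{j} C(4,j)·(-1)^j·C(5,3-j)·1^(3-j) for j from 0 to 3.
= 10 + (-40) + 30 + (-4) = -4.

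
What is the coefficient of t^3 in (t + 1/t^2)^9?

36

General term: C(9,j)·(t)^j·(1/t^2)^(9-j), with t-exponent 1j − 2(9−j) = 3j − 18.
Set 3j − 18 = 3: j = 7.
C(9,7) = 36; 1^7 = 1; 1^2 = 1.
Coefficient = 36 · 1 · 1 = 36.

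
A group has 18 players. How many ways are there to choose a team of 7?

31824

This is C(18,7) = 31824.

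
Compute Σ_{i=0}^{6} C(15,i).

9949

1 + 15 + 105 + 455 + 1365 + 3003 + 5005 = 9949.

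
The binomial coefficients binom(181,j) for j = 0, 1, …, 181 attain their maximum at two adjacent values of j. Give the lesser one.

For odd n = 181, C(181,j) peaks at j = (n−1)/2 and (n+1)/2; the lesser is 90.

90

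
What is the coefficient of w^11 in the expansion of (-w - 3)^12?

The general term is C(12,j)·(-w)^j·(-3)^(12-j); the w^11 term has j = 11.
C(12,11) = 12.
Coefficient = C(12,11) · (-1)^11 · (-3)^1 = 12 · (-1) · (-3) = 36.

36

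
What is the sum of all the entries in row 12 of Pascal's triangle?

Setting x = 1 in (1+x)^12 gives Σ C(12,k) = 2^12 = 4096.

4096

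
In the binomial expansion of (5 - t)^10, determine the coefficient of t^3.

-9375000

The general term is C(10,j)·(5)^j·(-t)^(10-j); the t^3 term has j = 7.
C(10,7) = 120.
Coefficient = C(10,7) · 5^7 · (-1)^3 = 120 · 78125 · (-1) = -9375000.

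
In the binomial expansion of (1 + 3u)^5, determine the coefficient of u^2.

90

The general term is C(5,j)·(1)^j·(3u)^(5-j); the u^2 term has j = 3.
C(5,3) = 10.
Coefficient = C(5,3) · 3^2 = 10 · 9 = 90.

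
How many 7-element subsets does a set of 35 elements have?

6724520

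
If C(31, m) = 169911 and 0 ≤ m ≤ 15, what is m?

5

C(31,m) increases on 0 ≤ m ≤ 15. C(31,4) = 31465 and C(31,5) = 169911, so m = 5.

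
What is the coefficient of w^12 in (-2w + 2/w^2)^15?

491520

General term: C(15,j)·(-2w)^j·(2/w^2)^(15-j), with w-exponent 1j − 2(15−j) = 3j − 30.
Set 3j − 30 = 12: j = 14.
C(15,14) = 15; (-2)^14 = 16384; 2^1 = 2.
Coefficient = 15 · 16384 · 2 = 491520.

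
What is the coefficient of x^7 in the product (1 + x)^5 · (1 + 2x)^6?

Coefficient of x^7 = Σ_{j} C(5,j)·1^j·C(6,7-j)·2^(7-j) for j from 1 to 5.
= 320 + 1920 + 2400 + 800 + 60 = 5500.

5500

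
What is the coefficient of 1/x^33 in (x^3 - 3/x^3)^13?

6908733

General term: C(13,j)·(x^3)^j·(-3/x^3)^(13-j), with x-exponent 3j − 3(13−j) = 6j − 39.
Set 6j − 39 = -33: j = 1.
C(13,1) = 13; 1^1 = 1; (-3)^12 = 531441.
Coefficient = 13 · 1 · 531441 = 6908733.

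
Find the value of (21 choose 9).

293930

C(21,9) = (21·20·19·18·17·16·15·14·13) / 9! = 106661318400 / 362880 = 293930.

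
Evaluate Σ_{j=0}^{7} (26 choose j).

971712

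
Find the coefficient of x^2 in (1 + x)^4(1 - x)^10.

11

Coefficient of x^2 = Σ_{j} C(4,j)·1^j·C(10,2-j)·(-1)^(2-j) for j from 0 to 2.
= 45 + (-40) + 6 = 11.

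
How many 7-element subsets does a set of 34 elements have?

5379616

C(34,7) = (34·33·32·31·30·29·28) / 7! = 27113264640 / 5040 = 5379616.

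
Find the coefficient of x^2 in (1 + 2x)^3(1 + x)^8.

Coefficient of x^2 = Σ_{j} C(3,j)·2^j·C(8,2-j)·1^(2-j) for j from 0 to 2.
= 28 + 48 + 12 = 88.

88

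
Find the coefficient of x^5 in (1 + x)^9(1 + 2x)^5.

8378

Coefficient of x^5 = Σ_{j} C(9,j)·1^j·C(5,5-j)·2^(5-j) for j from 0 to 5.
= 32 + 720 + 2880 + 3360 + 1260 + 126 = 8378.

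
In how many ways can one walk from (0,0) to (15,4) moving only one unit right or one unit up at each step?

3876

Each path is a sequence of 19 steps with 15 rights: C(19,15) = 3876.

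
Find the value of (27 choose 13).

C(27,13) = (27·26·25·24·23·22·21·20·19·18·17·16·15) / 13! = 124903451312640000 / 6227020800 = 20058300.

20058300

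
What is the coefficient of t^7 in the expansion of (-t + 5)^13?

The general term is C(13,j)·(-t)^j·(5)^(13-j); the t^7 term has j = 7.
C(13,7) = 1716.
Coefficient = C(13,7) · (-1)^7 · 5^6 = 1716 · (-1) · 15625 = -26812500.

-26812500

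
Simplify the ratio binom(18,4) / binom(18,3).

C(n,k+1)/C(n,k) = (n−k)/(k+1) = (18−3)/(3+1) = 15/4.

15/4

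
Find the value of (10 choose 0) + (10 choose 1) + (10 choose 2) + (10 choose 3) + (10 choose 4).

1 + 10 + 45 + 120 + 210 = 386.

386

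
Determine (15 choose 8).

6435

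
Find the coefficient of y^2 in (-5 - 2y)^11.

-429687500

The general term is C(11,j)·(-5)^j·(-2y)^(11-j); the y^2 term has j = 9.
C(11,9) = 55.
Coefficient = C(11,9) · (-5)^9 · (-2)^2 = 55 · (-1953125) · 4 = -429687500.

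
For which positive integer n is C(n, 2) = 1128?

n(n−1)/2 = 1128 ⇒ n(n−1) = 2256. Since 48·47 = 2256, n = 48.

48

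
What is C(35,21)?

2319959400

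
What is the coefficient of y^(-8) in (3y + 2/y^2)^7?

6048

General term: C(7,j)·(3y)^j·(2/y^2)^(7-j), with y-exponent 1j − 2(7−j) = 3j − 14.
Set 3j − 14 = -8: j = 2.
C(7,2) = 21; 3^2 = 9; 2^5 = 32.
Coefficient = 21 · 9 · 32 = 6048.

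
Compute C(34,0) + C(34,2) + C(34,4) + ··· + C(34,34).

8589934592

Even-r terms of row 34 sum to 2^33 = 8589934592.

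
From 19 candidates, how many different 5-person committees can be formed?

This is C(19,5) = 11628.

11628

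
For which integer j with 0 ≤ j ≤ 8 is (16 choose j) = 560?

C(16,j) increases on 0 ≤ j ≤ 8. C(16,2) = 120 and C(16,3) = 560, so j = 3.

3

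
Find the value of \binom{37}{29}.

38608020

C(37,29) = C(37,8) by symmetry.
C(37,8) = (37·36·35·34·33·32·31·30) / 8! = 1556675366400 / 40320 = 38608020.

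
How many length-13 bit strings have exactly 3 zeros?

Choose the 3 positions: C(13,3) = 286.

286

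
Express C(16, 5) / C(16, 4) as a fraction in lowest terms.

C(n,k+1)/C(n,k) = (n−k)/(k+1) = (16−4)/(4+1) = 12/5.

12/5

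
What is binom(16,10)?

8008

C(16,10) = C(16,6) by symmetry.
C(16,6) = (16·15·14·13·12·11) / 6! = 5765760 / 720 = 8008.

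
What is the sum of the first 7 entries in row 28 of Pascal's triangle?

1 + 28 + 378 + 3276 + 20475 + 98280 + 376740 = 499178.

499178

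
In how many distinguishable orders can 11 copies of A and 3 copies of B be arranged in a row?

Choose positions for the A's: C(14,11) = 364.

364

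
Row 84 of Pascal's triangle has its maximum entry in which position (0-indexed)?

C(84,k) is maximized at k = 84/2 = 42.

42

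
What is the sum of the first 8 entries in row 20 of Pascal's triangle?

137980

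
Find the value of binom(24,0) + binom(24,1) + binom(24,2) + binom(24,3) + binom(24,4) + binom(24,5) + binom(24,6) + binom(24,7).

1 + 24 + 276 + 2024 + 10626 + 42504 + 134596 + 346104 = 536155.

536155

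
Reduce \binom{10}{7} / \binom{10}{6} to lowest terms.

C(n,k+1)/C(n,k) = (n−k)/(k+1) = (10−6)/(6+1) = 4/7.

4/7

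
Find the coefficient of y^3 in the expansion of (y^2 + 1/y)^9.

General term: C(9,j)·(y^2)^j·(1/y)^(9-j), with y-exponent 2j − 1(9−j) = 3j − 9.
Set 3j − 9 = 3: j = 4.
C(9,4) = 126; 1^4 = 1; 1^5 = 1.
Coefficient = 126 · 1 · 1 = 126.

126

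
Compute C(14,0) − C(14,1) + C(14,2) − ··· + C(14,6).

The partial alternating sum Σ_{k=0}^{6} (−1)^k C(14,k) = (−1)^6 C(13,6) = 1716.

1716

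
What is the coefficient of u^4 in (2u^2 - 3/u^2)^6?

General term: C(6,j)·(2u^2)^j·(-3/u^2)^(6-j), with u-exponent 2j − 2(6−j) = 4j − 12.
Set 4j − 12 = 4: j = 4.
C(6,4) = 15; 2^4 = 16; (-3)^2 = 9.
Coefficient = 15 · 16 · 9 = 2160.

2160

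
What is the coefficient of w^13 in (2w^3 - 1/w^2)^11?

42240

General term: C(11,j)·(2w^3)^j·(-1/w^2)^(11-j), with w-exponent 3j − 2(11−j) = 5j − 22.
Set 5j − 22 = 13: j = 7.
C(11,7) = 330; 2^7 = 128; (-1)^4 = 1.
Coefficient = 330 · 128 · 1 = 42240.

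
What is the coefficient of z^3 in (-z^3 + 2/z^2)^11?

General term: C(11,j)·(-z^3)^j·(2/z^2)^(11-j), with z-exponent 3j − 2(11−j) = 5j − 22.
Set 5j − 22 = 3: j = 5.
C(11,5) = 462; (-1)^5 = -1; 2^6 = 64.
Coefficient = 462 · (-1) · 64 = -29568.

-29568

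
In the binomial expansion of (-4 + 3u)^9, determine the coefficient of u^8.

-236196

The general term is C(9,j)·(-4)^j·(3u)^(9-j); the u^8 term has j = 1.
C(9,1) = 9.
Coefficient = C(9,1) · (-4)^1 · 3^8 = 9 · (-4) · 6561 = -236196.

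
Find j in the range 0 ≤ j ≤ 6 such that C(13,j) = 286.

3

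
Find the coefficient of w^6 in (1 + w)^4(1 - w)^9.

Coefficient of w^6 = Σ_{j} C(4,j)·1^j·C(9,6-j)·(-1)^(6-j) for j from 0 to 4.
= 84 + (-504) + 756 + (-336) + 36 = 36.

36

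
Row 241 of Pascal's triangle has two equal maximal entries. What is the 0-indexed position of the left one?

120

For odd n = 241, C(241,i) peaks at i = (n−1)/2 and (n+1)/2; the lower is 120.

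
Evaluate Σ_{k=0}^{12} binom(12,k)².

Σ C(12,k)² is the coefficient of x^12 in (1+x)^12(1+x)^12 = (1+x)^24, i.e. C(24,12) = 2704156.

2704156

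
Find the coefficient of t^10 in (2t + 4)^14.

The general term is C(14,j)·(2t)^j·(4)^(14-j); the t^10 term has j = 10.
C(14,10) = 1001.
Coefficient = C(14,10) · 2^10 · 4^4 = 1001 · 1024 · 256 = 262406144.

262406144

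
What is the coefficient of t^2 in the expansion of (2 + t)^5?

The general term is C(5,j)·(2)^j·(t)^(5-j); the t^2 term has j = 3.
C(5,3) = 10.
Coefficient = C(5,3) · 2^3 = 10 · 8 = 80.

80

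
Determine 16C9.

C(16,9) = C(16,7) by symmetry.
C(16,7) = (16·15·14·13·12·11·10) / 7! = 57657600 / 5040 = 11440.

11440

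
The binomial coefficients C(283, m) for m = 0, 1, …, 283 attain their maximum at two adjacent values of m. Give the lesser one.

For odd n = 283, C(283,m) peaks at m = (n−1)/2 and (n+1)/2; the lesser is 141.

141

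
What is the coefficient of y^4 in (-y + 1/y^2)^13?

General term: C(13,j)·(-y)^j·(1/y^2)^(13-j), with y-exponent 1j − 2(13−j) = 3j − 26.
Set 3j − 26 = 4: j = 10.
C(13,10) = 286; (-1)^10 = 1; 1^3 = 1.
Coefficient = 286 · 1 · 1 = 286.

286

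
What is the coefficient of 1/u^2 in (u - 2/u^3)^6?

General term: C(6,j)·(u)^j·(-2/u^3)^(6-j), with u-exponent 1j − 3(6−j) = 4j − 18.
Set 4j − 18 = -2: j = 4.
C(6,4) = 15; 1^4 = 1; (-2)^2 = 4.
Coefficient = 15 · 1 · 4 = 60.

60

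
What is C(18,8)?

43758

C(18,8) = (18·17·16·15·14·13·12·11) / 8! = 1764322560 / 40320 = 43758.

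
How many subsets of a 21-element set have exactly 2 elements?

210

Choose the 2 positions: C(21,2) = 210.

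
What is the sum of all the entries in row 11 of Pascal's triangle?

2048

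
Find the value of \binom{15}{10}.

C(15,10) = C(15,5) by symmetry.
C(15,5) = (15·14·13·12·11) / 5! = 360360 / 120 = 3003.

3003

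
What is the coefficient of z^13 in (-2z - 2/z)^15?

General term: C(15,j)·(-2z)^j·(-2/z)^(15-j), with z-exponent 1j − 1(15−j) = 2j − 15.
Set 2j − 15 = 13: j = 14.
C(15,14) = 15; (-2)^14 = 16384; (-2)^1 = -2.
Coefficient = 15 · 16384 · (-2) = -491520.

-491520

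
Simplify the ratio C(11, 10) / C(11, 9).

C(n,k+1)/C(n,k) = (n−k)/(k+1) = (11−9)/(9+1) = 2/10 = 1/5.

1/5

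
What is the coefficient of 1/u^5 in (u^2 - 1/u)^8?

-8

General term: C(8,j)·(u^2)^j·(-1/u)^(8-j), with u-exponent 2j − 1(8−j) = 3j − 8.
Set 3j − 8 = -5: j = 1.
C(8,1) = 8; 1^1 = 1; (-1)^7 = -1.
Coefficient = 8 · 1 · (-1) = -8.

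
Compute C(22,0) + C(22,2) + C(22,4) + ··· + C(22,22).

Half of (1+1)^22 + (1−1)^22 gives the even-index sum: 2^21 = 2097152.

2097152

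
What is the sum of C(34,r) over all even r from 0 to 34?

8589934592

Even-r terms of row 34 sum to 2^33 = 8589934592.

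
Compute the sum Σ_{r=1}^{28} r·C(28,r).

Since r·C(28,r) = 28·C(27,r−1), the sum is 28·2^27 = 28·134217728 = 3758096384.

3758096384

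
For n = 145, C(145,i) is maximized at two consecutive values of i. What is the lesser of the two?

72

For odd n = 145, C(145,i) peaks at i = (n−1)/2 and (n+1)/2; the lesser is 72.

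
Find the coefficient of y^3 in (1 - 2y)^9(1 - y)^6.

-1826

Coefficient of y^3 = Σ_{j} C(9,j)·(-2)^j·C(6,3-j)·(-1)^(3-j) for j from 0 to 3.
= (-20) + (-270) + (-864) + (-672) = -1826.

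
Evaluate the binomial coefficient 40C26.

23206929840

C(40,26) = C(40,14) by symmetry.
C(40,14) = (40·39·38·37·36·35·34·33·32·31·30·29·28·27) / 14! = 2023140487449489408000 / 87178291200 = 23206929840.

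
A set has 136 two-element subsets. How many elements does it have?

17

n(n−1)/2 = 136 ⇒ n(n−1) = 272. Since 17·16 = 272, n = 17.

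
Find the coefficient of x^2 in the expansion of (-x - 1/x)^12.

General term: C(12,j)·(-x)^j·(-1/x)^(12-j), with x-exponent 1j − 1(12−j) = 2j − 12.
Set 2j − 12 = 2: j = 7.
C(12,7) = 792; (-1)^7 = -1; (-1)^5 = -1.
Coefficient = 792 · (-1) · (-1) = 792.

792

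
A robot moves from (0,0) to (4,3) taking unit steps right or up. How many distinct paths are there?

Each path is a sequence of 7 steps with 4 rights: C(7,4) = 35.

35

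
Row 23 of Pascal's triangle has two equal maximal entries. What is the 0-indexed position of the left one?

11

For odd n = 23, C(23,k) peaks at k = (n−1)/2 and (n+1)/2; the lower is 11.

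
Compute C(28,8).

C(28,8) = (28·27·26·25·24·23·22·21) / 8! = 125318793600 / 40320 = 3108105.

3108105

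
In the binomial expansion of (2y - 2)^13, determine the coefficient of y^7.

The general term is C(13,j)·(2y)^j·(-2)^(13-j); the y^7 term has j = 7.
C(13,7) = 1716.
Coefficient = C(13,7) · 2^7 · (-2)^6 = 1716 · 128 · 64 = 14057472.

14057472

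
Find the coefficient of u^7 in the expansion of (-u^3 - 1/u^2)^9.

General term: C(9,j)·(-u^3)^j·(-1/u^2)^(9-j), with u-exponent 3j − 2(9−j) = 5j − 18.
Set 5j − 18 = 7: j = 5.
C(9,5) = 126; (-1)^5 = -1; (-1)^4 = 1.
Coefficient = 126 · (-1) · 1 = -126.

-126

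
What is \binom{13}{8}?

1287

C(13,8) = C(13,5) by symmetry.
C(13,5) = (13·12·11·10·9) / 5! = 154440 / 120 = 1287.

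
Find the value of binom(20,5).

15504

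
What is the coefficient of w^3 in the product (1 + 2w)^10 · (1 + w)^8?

3016

Coefficient of w^3 = Σ_{j} C(10,j)·2^j·C(8,3-j)·1^(3-j) for j from 0 to 3.
= 56 + 560 + 1440 + 960 = 3016.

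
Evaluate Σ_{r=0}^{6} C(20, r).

1 + 20 + 190 + 1140 + 4845 + 15504 + 38760 = 60460.

60460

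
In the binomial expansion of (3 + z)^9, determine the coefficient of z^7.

The general term is C(9,j)·(3)^j·(z)^(9-j); the z^7 term has j = 2.
C(9,2) = 36.
Coefficient = C(9,2) · 3^2 = 36 · 9 = 324.

324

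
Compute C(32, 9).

28048800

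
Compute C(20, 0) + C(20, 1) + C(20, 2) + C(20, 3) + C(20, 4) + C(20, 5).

1 + 20 + 190 + 1140 + 4845 + 15504 = 21700.

21700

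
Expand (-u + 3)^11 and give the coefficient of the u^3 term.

The general term is C(11,j)·(-u)^j·(3)^(11-j); the u^3 term has j = 3.
C(11,3) = 165.
Coefficient = C(11,3) · (-1)^3 · 3^8 = 165 · (-1) · 6561 = -1082565.

-1082565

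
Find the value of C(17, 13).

2380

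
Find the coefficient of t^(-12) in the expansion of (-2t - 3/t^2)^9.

General term: C(9,j)·(-2t)^j·(-3/t^2)^(9-j), with t-exponent 1j − 2(9−j) = 3j − 18.
Set 3j − 18 = -12: j = 2.
C(9,2) = 36; (-2)^2 = 4; (-3)^7 = -2187.
Coefficient = 36 · 4 · (-2187) = -314928.

-314928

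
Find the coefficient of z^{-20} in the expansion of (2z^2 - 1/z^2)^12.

-24

General term: C(12,j)·(2z^2)^j·(-1/z^2)^(12-j), with z-exponent 2j − 2(12−j) = 4j − 24.
Set 4j − 24 = -20: j = 1.
C(12,1) = 12; 2^1 = 2; (-1)^11 = -1.
Coefficient = 12 · 2 · (-1) = -24.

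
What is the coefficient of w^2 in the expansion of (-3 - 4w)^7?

The general term is C(7,j)·(-3)^j·(-4w)^(7-j); the w^2 term has j = 5.
C(7,5) = 21.
Coefficient = C(7,5) · (-3)^5 · (-4)^2 = 21 · (-243) · 16 = -81648.

-81648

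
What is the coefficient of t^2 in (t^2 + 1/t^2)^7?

35

General term: C(7,j)·(t^2)^j·(1/t^2)^(7-j), with t-exponent 2j − 2(7−j) = 4j − 14.
Set 4j − 14 = 2: j = 4.
C(7,4) = 35; 1^4 = 1; 1^3 = 1.
Coefficient = 35 · 1 · 1 = 35.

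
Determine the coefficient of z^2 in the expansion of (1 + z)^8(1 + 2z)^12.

484

Coefficient of z^2 = Σ_{j} C(8,j)·1^j·C(12,2-j)·2^(2-j) for j from 0 to 2.
= 264 + 192 + 28 = 484.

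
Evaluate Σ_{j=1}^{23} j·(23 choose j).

96468992

Differentiating (1+x)^23 and setting x=1: Σ j·C(23,j) = 23·2^22 = 96468992.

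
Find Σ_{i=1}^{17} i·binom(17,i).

1114112

Differentiating (1+x)^17 and setting x=1: Σ i·C(17,i) = 17·2^16 = 1114112.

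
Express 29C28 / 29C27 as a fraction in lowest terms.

C(n,k+1)/C(n,k) = (n−k)/(k+1) = (29−27)/(27+1) = 2/28 = 1/14.

1/14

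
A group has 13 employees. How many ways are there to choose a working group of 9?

715

This is C(13,9) = 715.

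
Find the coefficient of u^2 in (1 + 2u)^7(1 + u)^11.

293

Coefficient of u^2 = Σ_{j} C(7,j)·2^j·C(11,2-j)·1^(2-j) for j from 0 to 2.
= 55 + 154 + 84 = 293.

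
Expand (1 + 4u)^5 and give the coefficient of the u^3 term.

The general term is C(5,j)·(1)^j·(4u)^(5-j); the u^3 term has j = 2.
C(5,2) = 10.
Coefficient = C(5,2) · 4^3 = 10 · 64 = 640.

640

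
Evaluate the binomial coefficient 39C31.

C(39,31) = C(39,8) by symmetry.
C(39,8) = (39·38·37·36·35·34·33·32) / 8! = 2480637519360 / 40320 = 61523748.

61523748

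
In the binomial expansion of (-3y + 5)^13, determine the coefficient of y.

-9521484375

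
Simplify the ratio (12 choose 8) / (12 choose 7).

5/8

C(n,k+1)/C(n,k) = (n−k)/(k+1) = (12−7)/(7+1) = 5/8.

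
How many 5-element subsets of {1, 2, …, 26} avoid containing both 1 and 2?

63756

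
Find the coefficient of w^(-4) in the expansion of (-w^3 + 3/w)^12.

3897234

General term: C(12,j)·(-w^3)^j·(3/w)^(12-j), with w-exponent 3j − 1(12−j) = 4j − 12.
Set 4j − 12 = -4: j = 2.
C(12,2) = 66; (-1)^2 = 1; 3^10 = 59049.
Coefficient = 66 · 1 · 59049 = 3897234.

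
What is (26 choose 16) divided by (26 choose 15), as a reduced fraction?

C(n,k+1)/C(n,k) = (n−k)/(k+1) = (26−15)/(15+1) = 11/16.

11/16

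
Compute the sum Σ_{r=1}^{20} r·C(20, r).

Since r·C(20,r) = 20·C(19,r−1), the sum is 20·2^19 = 20·524288 = 10485760.

10485760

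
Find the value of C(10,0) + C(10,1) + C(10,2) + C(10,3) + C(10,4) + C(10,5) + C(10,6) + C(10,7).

1 + 10 + 45 + 120 + 210 + 252 + 210 + 120 = 968.

968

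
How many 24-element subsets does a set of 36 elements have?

1251677700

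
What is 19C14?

C(19,14) = C(19,5) by symmetry.
C(19,5) = (19·18·17·16·15) / 5! = 1395360 / 120 = 11628.

11628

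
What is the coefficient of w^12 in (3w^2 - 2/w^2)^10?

General term: C(10,j)·(3w^2)^j·(-2/w^2)^(10-j), with w-exponent 2j − 2(10−j) = 4j − 20.
Set 4j − 20 = 12: j = 8.
C(10,8) = 45; 3^8 = 6561; (-2)^2 = 4.
Coefficient = 45 · 6561 · 4 = 1180980.

1180980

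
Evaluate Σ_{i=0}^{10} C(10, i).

1024

The entries of row 10 sum to 2^10 = 1024.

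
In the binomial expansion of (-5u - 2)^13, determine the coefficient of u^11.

-15234375000

The general term is C(13,j)·(-5u)^j·(-2)^(13-j); the u^11 term has j = 11.
C(13,11) = 78.
Coefficient = C(13,11) · (-5)^11 · (-2)^2 = 78 · (-48828125) · 4 = -15234375000.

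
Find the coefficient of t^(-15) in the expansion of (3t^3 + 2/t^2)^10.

General term: C(10,j)·(3t^3)^j·(2/t^2)^(10-j), with t-exponent 3j − 2(10−j) = 5j − 20.
Set 5j − 20 = -15: j = 1.
C(10,1) = 10; 3^1 = 3; 2^9 = 512.
Coefficient = 10 · 3 · 512 = 15360.

15360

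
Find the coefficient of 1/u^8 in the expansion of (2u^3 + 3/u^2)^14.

945728784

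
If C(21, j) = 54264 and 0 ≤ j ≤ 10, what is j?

6

C(21,j) increases on 0 ≤ j ≤ 10. C(21,5) = 20349 and C(21,6) = 54264, so j = 6.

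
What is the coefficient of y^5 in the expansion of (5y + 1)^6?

The general term is C(6,j)·(5y)^j·(1)^(6-j); the y^5 term has j = 5.
C(6,5) = 6.
Coefficient = C(6,5) · 5^5 = 6 · 3125 = 18750.

18750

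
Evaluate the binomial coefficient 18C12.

18564

C(18,12) = C(18,6) by symmetry.
C(18,6) = (18·17·16·15·14·13) / 6! = 13366080 / 720 = 18564.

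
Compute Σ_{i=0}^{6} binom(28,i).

499178

1 + 28 + 378 + 3276 + 20475 + 98280 + 376740 = 499178.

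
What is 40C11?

C(40,11) = (40·39·38·37·36·35·34·33·32·31·30) / 11! = 92279715720192000 / 39916800 = 2311801440.

2311801440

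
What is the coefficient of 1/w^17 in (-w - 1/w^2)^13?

-286

General term: C(13,j)·(-w)^j·(-1/w^2)^(13-j), with w-exponent 1j − 2(13−j) = 3j − 26.
Set 3j − 26 = -17: j = 3.
C(13,3) = 286; (-1)^3 = -1; (-1)^10 = 1.
Coefficient = 286 · (-1) · 1 = -286.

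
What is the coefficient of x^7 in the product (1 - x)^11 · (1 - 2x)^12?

Coefficient of x^7 = Σ_{j} C(11,j)·(-1)^j·C(12,7-j)·(-2)^(7-j) for j from 0 to 7.
= (-101376) + (-650496) + (-1393920) + (-1306800) + (-580800) + (-121968) + (-11088) + (-330) = -4166778.

-4166778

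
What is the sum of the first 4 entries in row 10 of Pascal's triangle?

176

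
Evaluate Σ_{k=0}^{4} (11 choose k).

1 + 11 + 55 + 165 + 330 = 562.

562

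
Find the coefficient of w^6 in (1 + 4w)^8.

The general term is C(8,j)·(1)^j·(4w)^(8-j); the w^6 term has j = 2.
C(8,2) = 28.
Coefficient = C(8,2) · 4^6 = 28 · 4096 = 114688.

114688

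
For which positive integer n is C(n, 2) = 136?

n(n−1)/2 = 136 ⇒ n(n−1) = 272. Since 17·16 = 272, n = 17.

17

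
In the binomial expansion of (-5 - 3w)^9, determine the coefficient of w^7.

The general term is C(9,j)·(-5)^j·(-3w)^(9-j); the w^7 term has j = 2.
C(9,2) = 36.
Coefficient = C(9,2) · (-5)^2 · (-3)^7 = 36 · 25 · (-2187) = -1968300.

-1968300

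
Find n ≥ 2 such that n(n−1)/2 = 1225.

50

n(n−1)/2 = 1225 ⇒ n(n−1) = 2450. Since 50·49 = 2450, n = 50.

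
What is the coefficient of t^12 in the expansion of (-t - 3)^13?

-39

The general term is C(13,j)·(-t)^j·(-3)^(13-j); the t^12 term has j = 12.
C(13,12) = 13.
Coefficient = C(13,12) · (-3)^1 = 13 · (-3) = -39.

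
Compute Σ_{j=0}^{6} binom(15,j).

1 + 15 + 105 + 455 + 1365 + 3003 + 5005 = 9949.

9949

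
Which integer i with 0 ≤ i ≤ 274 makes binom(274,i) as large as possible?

C(274,i) is maximized at i = 274/2 = 137.

137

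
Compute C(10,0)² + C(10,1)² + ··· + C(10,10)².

184756

By Vandermonde's identity, Σ C(10,k)² = C(20,10) = 184756.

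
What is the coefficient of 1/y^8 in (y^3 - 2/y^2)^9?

-4608

General term: C(9,j)·(y^3)^j·(-2/y^2)^(9-j), with y-exponent 3j − 2(9−j) = 5j − 18.
Set 5j − 18 = -8: j = 2.
C(9,2) = 36; 1^2 = 1; (-2)^7 = -128.
Coefficient = 36 · 1 · (-128) = -4608.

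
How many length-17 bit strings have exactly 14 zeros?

680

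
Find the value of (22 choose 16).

74613

C(22,16) = C(22,6) by symmetry.
C(22,6) = (22·21·20·19·18·17) / 6! = 53721360 / 720 = 74613.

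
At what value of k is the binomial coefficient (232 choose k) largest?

116

C(232,k) is maximized at k = 232/2 = 116.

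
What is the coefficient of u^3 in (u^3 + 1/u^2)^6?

20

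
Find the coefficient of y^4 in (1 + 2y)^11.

5280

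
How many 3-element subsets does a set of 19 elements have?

C(19,3) = (19·18·17) / 3! = 5814 / 6 = 969.

969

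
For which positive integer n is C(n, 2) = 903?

n(n−1)/2 = 903 ⇒ n(n−1) = 1806. Since 43·42 = 1806, n = 43.

43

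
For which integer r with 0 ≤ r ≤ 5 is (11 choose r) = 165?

3

C(11,r) increases on 0 ≤ r ≤ 5. C(11,2) = 55 and C(11,3) = 165, so r = 3.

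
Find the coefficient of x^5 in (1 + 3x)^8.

The general term is C(8,j)·(1)^j·(3x)^(8-j); the x^5 term has j = 3.
C(8,3) = 56.
Coefficient = C(8,3) · 3^5 = 56 · 243 = 13608.

13608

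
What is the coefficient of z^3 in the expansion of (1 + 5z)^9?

10500

The general term is C(9,j)·(1)^j·(5z)^(9-j); the z^3 term has j = 6.
C(9,6) = 84.
Coefficient = C(9,6) · 5^3 = 84 · 125 = 10500.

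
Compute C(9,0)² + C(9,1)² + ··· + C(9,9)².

Σ C(9,k)² is the coefficient of x^9 in (1+x)^9(1+x)^9 = (1+x)^18, i.e. C(18,9) = 48620.

48620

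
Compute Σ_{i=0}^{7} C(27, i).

1285624

1 + 27 + 351 + 2925 + 17550 + 80730 + 296010 + 888030 = 1285624.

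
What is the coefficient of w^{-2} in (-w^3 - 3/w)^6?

General term: C(6,j)·(-w^3)^j·(-3/w)^(6-j), with w-exponent 3j − 1(6−j) = 4j − 6.
Set 4j − 6 = -2: j = 1.
C(6,1) = 6; (-1)^1 = -1; (-3)^5 = -243.
Coefficient = 6 · (-1) · (-243) = 1458.

1458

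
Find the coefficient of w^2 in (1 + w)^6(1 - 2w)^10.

75

Coefficient of w^2 = Σ_{j} C(6,j)·1^j·C(10,2-j)·(-2)^(2-j) for j from 0 to 2.
= 180 + (-120) + 15 = 75.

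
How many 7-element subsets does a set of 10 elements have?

C(10,7) = C(10,3) by symmetry.
C(10,3) = (10·9·8) / 3! = 720 / 6 = 120.

120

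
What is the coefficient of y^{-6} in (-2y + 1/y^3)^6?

-160

General term: C(6,j)·(-2y)^j·(1/y^3)^(6-j), with y-exponent 1j − 3(6−j) = 4j − 18.
Set 4j − 18 = -6: j = 3.
C(6,3) = 20; (-2)^3 = -8; 1^3 = 1.
Coefficient = 20 · (-8) · 1 = -160.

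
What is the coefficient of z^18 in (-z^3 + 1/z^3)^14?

General term: C(14,j)·(-z^3)^j·(1/z^3)^(14-j), with z-exponent 3j − 3(14−j) = 6j − 42.
Set 6j − 42 = 18: j = 10.
C(14,10) = 1001; (-1)^10 = 1; 1^4 = 1.
Coefficient = 1001 · 1 · 1 = 1001.

1001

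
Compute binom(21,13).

203490

C(21,13) = C(21,8) by symmetry.
C(21,8) = (21·20·19·18·17·16·15·14) / 8! = 8204716800 / 40320 = 203490.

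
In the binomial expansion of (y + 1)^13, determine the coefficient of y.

The general term is C(13,j)·(y)^j·(1)^(13-j); the y^1 term has j = 1.
C(13,1) = 13.
Coefficient = C(13,1) = 13.

13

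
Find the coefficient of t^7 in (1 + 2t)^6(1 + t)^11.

Coefficient of t^7 = Σ_{j} C(6,j)·2^j·C(11,7-j)·1^(7-j) for j from 0 to 6.
= 330 + 5544 + 27720 + 52800 + 39600 + 10560 + 704 = 137258.

137258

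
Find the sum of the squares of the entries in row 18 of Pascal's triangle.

Σ C(18,k)² is the coefficient of x^18 in (1+x)^18(1+x)^18 = (1+x)^36, i.e. C(36,18) = 9075135300.

9075135300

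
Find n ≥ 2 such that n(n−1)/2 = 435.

n(n−1)/2 = 435 ⇒ n(n−1) = 870. Since 30·29 = 870, n = 30.

30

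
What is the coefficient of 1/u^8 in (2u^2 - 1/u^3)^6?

60

General term: C(6,j)·(2u^2)^j·(-1/u^3)^(6-j), with u-exponent 2j − 3(6−j) = 5j − 18.
Set 5j − 18 = -8: j = 2.
C(6,2) = 15; 2^2 = 4; (-1)^4 = 1.
Coefficient = 15 · 4 · 1 = 60.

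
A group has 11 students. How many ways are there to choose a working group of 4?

This is C(11,4) = 330.

330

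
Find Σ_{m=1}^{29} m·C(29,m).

7784628224

Differentiating (1+x)^29 and setting x=1: Σ m·C(29,m) = 29·2^28 = 7784628224.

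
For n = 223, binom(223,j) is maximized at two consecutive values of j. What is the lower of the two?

111

For odd n = 223, C(223,j) peaks at j = (n−1)/2 and (n+1)/2; the lower is 111.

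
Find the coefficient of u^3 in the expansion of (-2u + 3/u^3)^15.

General term: C(15,j)·(-2u)^j·(3/u^3)^(15-j), with u-exponent 1j − 3(15−j) = 4j − 45.
Set 4j − 45 = 3: j = 12.
C(15,12) = 455; (-2)^12 = 4096; 3^3 = 27.
Coefficient = 455 · 4096 · 27 = 50319360.

50319360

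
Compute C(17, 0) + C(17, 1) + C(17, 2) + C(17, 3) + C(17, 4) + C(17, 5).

9402

1 + 17 + 136 + 680 + 2380 + 6188 = 9402.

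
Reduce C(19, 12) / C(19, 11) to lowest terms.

2/3

C(n,k+1)/C(n,k) = (n−k)/(k+1) = (19−11)/(11+1) = 8/12 = 2/3.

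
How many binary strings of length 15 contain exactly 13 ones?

Choose the 13 positions: C(15,13) = 105.

105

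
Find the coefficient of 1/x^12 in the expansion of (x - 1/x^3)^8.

-56

General term: C(8,j)·(x)^j·(-1/x^3)^(8-j), with x-exponent 1j − 3(8−j) = 4j − 24.
Set 4j − 24 = -12: j = 3.
C(8,3) = 56; 1^3 = 1; (-1)^5 = -1.
Coefficient = 56 · 1 · (-1) = -56.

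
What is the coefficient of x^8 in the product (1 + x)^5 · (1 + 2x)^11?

724680

Coefficient of x^8 = Σ_{j} C(5,j)·1^j·C(11,8-j)·2^(8-j) for j from 0 to 5.
= 42240 + 211200 + 295680 + 147840 + 26400 + 1320 = 724680.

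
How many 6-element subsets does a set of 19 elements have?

C(19,6) = (19·18·17·16·15·14) / 6! = 19535040 / 720 = 27132.

27132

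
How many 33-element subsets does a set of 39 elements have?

3262623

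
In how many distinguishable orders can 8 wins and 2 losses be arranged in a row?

45

Choose positions for the wins: C(10,8) = 45.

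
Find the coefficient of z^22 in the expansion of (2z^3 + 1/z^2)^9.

General term: C(9,j)·(2z^3)^j·(1/z^2)^(9-j), with z-exponent 3j − 2(9−j) = 5j − 18.
Set 5j − 18 = 22: j = 8.
C(9,8) = 9; 2^8 = 256; 1^1 = 1.
Coefficient = 9 · 256 · 1 = 2304.

2304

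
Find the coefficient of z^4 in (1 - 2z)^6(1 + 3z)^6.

195

Coefficient of z^4 = Σ_{j} C(6,j)·(-2)^j·C(6,4-j)·3^(4-j) for j from 0 to 4.
= 1215 + (-6480) + 8100 + (-2880) + 240 = 195.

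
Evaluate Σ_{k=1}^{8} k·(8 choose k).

Since k·C(8,k) = 8·C(7,k−1), the sum is 8·2^7 = 8·128 = 1024.

1024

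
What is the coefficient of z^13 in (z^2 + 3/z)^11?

4455

General term: C(11,j)·(z^2)^j·(3/z)^(11-j), with z-exponent 2j − 1(11−j) = 3j − 11.
Set 3j − 11 = 13: j = 8.
C(11,8) = 165; 1^8 = 1; 3^3 = 27.
Coefficient = 165 · 1 · 27 = 4455.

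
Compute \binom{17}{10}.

C(17,10) = C(17,7) by symmetry.
C(17,7) = (17·16·15·14·13·12·11) / 7! = 98017920 / 5040 = 19448.

19448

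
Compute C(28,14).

40116600

C(28,14) = (28·27·26·25·24·23·22·21·20·19·18·17·16·15) / 14! = 3497296636753920000 / 87178291200 = 40116600.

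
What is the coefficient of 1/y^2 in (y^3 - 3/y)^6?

-1458

General term: C(6,j)·(y^3)^j·(-3/y)^(6-j), with y-exponent 3j − 1(6−j) = 4j − 6.
Set 4j − 6 = -2: j = 1.
C(6,1) = 6; 1^1 = 1; (-3)^5 = -243.
Coefficient = 6 · 1 · (-243) = -1458.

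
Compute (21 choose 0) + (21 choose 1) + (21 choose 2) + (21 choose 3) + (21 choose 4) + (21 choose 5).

1 + 21 + 210 + 1330 + 5985 + 20349 = 27896.

27896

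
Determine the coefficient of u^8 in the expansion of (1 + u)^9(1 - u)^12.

Coefficient of u^8 = Σ_{j} C(9,j)·1^j·C(12,8-j)·(-1)^(8-j) for j from 0 to 8.
= 495 + (-7128) + 33264 + (-66528) + 62370 + (-27720) + 5544 + (-432) + 9 = -126.

-126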